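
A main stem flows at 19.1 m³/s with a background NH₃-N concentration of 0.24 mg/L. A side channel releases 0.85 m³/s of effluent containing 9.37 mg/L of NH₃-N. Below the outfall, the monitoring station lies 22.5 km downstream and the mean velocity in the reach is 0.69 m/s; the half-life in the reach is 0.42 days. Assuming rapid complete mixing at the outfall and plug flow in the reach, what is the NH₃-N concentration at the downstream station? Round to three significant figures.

Mixed concentration C = ΣQC/ΣQ = (19.10·0.2400 + 0.8500·9.370) / 19.95 = 12.55/19.95 = 0.6290 mg/L.
Travel time t = 22.5·1000 / 0.69 = 32610 s = 9.058 h.
Half-life 0.42 d → k = ln 2 / 0.42 = 1.650 d⁻¹.
Decay over the reach: 0.6290·exp(−kt) = 0.6290·0.5364 = 0.3374 mg/L.

0.337 mg/L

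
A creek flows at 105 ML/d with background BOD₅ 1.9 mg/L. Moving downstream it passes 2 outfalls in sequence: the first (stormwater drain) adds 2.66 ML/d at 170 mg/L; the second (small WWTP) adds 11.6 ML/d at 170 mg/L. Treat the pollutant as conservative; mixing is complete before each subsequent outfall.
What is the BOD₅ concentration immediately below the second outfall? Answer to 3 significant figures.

Outfall 1: combined Q = 107.7 ML/d; C = (105.0·1.900 + 2.660·170.0)/107.7 = 6.053 mg/L.
Outfall 2: combined Q = 119.3 ML/d; C = (107.7·6.053 + 11.60·170.0)/119.3 = 22.00 mg/L.

22.0 mg/L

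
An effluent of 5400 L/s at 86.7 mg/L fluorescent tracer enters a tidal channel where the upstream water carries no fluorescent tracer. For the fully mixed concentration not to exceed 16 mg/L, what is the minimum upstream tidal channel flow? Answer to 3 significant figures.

Set C_mix = 16: (Q·0 + 5400·86.70) / (Q + 5400) = 16
→ Q = 5400·(86.70 − 16)/(16 − 0) = 23860 L/s.

23900 L/s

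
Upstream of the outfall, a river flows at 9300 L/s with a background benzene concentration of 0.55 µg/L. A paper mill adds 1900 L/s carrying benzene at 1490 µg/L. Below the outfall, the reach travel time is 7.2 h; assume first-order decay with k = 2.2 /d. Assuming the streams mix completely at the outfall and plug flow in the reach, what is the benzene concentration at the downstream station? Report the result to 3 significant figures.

131 µg/L

Mass balance: C = (9300·0.5500 + 1900·1490) / 11200 = 2836000/11200 = 253.2 µg/L.
Decay over the reach: 253.2·exp(−kt) = 253.2·0.5169 = 130.9 µg/L.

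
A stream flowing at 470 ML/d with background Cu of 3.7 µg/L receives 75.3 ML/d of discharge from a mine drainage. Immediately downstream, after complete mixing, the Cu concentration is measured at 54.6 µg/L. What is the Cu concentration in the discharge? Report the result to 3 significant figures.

372 µg/L

Mass balance: 470.0·3.700 + 75.30·Cₑ = 545.3·54.60
→ Cₑ = (545.3·54.60 − 470.0·3.700) / 75.30 = 372.3 µg/L.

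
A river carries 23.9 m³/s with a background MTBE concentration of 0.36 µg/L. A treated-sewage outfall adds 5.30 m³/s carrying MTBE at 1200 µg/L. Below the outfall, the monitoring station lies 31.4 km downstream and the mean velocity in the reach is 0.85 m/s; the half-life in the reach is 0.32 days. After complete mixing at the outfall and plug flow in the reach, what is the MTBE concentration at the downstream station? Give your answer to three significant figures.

Conservation of mass: C = (23.90·0.3600 + 5.300·1200) / 29.20 = 6369/29.20 = 218.1 µg/L.
Travel time t = 31.4·1000 / 0.85 = 36940 s = 10.26 h.
Half-life 0.32 d → k = ln 2 / 0.32 = 2.166 d⁻¹.
After decay, C = 218.1 × e^(−kt) = 218.1 × 0.3961 = 86.39 µg/L.

86.4 µg/L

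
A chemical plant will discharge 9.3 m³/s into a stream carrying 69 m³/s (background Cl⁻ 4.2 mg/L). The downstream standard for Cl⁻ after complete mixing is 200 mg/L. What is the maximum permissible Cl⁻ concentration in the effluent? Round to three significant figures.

At the limit, (Qr·Cr + Qe·Cₑ)/(Qr + Qe) = 200:
Cₑ = (78.30·200 − 69.00·4.200) / 9.300 = 1653 mg/L.

1650 mg/L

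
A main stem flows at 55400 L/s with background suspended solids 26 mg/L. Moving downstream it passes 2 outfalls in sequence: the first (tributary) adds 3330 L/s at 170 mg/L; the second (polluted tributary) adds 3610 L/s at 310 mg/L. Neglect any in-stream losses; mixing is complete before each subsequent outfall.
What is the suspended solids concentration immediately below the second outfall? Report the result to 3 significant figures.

After outfall 1: Q = 55400 + 3330 = 58730 L/s; C = (55400·26.00 + 3330·170.0)/58730 = 34.16 mg/L.
After outfall 2: Q = 58730 + 3610 = 62340 L/s; C = (58730·34.16 + 3610·310.0)/62340 = 50.14 mg/L.

50.1 mg/L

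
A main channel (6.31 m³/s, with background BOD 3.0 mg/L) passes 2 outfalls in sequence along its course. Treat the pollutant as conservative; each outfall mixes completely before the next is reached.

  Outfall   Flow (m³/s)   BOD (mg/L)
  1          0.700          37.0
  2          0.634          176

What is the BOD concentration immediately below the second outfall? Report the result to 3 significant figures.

Below outfall 1: Q → 7.010 m³/s, C = (6.310·3.000 + 0.7000·37.00)/7.010 = 6.395 mg/L.
Below outfall 2: Q → 7.644 m³/s, C = (7.010·6.395 + 0.6340·176.0)/7.644 = 20.46 mg/L.

20.5 mg/L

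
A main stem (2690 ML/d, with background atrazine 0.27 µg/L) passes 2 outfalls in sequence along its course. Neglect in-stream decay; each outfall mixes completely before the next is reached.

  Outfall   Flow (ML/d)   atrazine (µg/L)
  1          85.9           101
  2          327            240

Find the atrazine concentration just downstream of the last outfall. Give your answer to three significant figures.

28.3 µg/L

Outfall 1: combined Q = 2776 ML/d; C = (2690·0.2700 + 85.90·101.0)/2776 = 3.387 µg/L.
Outfall 2: combined Q = 3103 ML/d; C = (2776·3.387 + 327.0·240.0)/3103 = 28.32 µg/L.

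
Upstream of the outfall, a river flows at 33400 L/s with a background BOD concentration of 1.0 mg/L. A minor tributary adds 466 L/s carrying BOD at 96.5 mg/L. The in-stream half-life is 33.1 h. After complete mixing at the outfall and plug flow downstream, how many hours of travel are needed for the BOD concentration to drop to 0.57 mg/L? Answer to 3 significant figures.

66.9 h

After mixing, C = (33400·1.000 + 466.0·96.50) / 33870 = 78370/33870 = 2.314 mg/L.
Half-life 33.1 h → k = ln 2 / 33.1 = 0.02094 h⁻¹ = 0.5026 d⁻¹.
2.314·exp(−k·t) = 0.57 → t = ln(2.314/0.57)/k = 240900 s = 66.91 h.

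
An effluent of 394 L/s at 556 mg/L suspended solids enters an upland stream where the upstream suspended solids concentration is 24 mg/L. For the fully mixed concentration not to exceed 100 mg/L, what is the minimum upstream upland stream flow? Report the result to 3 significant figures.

Set C_mix = 100: (Q·24.00 + 394.0·556.0) / (Q + 394.0) = 100
→ Q = 394.0·(556.0 − 100)/(100 − 24.00) = 2364 L/s.

2360 L/s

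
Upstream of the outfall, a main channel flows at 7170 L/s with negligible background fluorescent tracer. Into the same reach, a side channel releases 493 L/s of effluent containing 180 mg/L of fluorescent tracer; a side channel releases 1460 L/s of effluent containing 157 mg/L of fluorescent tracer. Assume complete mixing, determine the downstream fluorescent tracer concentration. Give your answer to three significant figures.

Mixed concentration C = ΣQC/ΣQ = (7170·0 + 493.0·180.0 + 1460·157.0) / 9123 = 318000/9123 = 34.85 mg/L.

34.9 mg/L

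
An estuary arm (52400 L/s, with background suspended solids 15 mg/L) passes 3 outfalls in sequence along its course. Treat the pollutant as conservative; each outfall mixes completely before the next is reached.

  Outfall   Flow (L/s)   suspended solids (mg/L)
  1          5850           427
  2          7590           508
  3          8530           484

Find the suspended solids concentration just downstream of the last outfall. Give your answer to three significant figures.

152 mg/L

Below outfall 1: Q → 58250 L/s, C = (52400·15.00 + 5850·427.0)/58250 = 56.38 mg/L.
Below outfall 2: Q → 65840 L/s, C = (58250·56.38 + 7590·508.0)/65840 = 108.4 mg/L.
Below outfall 3: Q → 74370 L/s, C = (65840·108.4 + 8530·484.0)/74370 = 151.5 mg/L.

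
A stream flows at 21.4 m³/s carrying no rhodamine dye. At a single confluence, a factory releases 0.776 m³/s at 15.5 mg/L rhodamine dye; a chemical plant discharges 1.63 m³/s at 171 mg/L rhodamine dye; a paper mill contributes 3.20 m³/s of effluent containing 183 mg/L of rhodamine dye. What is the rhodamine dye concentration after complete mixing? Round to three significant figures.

After mixing, C = (21.40·0 + 0.7760·15.50 + 1.630·171.0 + 3.200·183.0) / 27.01 = 876.4/27.01 = 32.45 mg/L.

32.5 mg/L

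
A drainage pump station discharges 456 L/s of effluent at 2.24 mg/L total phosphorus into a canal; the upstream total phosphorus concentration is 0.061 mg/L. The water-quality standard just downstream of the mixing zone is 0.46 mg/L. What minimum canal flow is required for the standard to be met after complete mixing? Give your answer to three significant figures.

Set C_mix = 0.46: (Q·0.06100 + 456.0·2.240) / (Q + 456.0) = 0.46
→ Q = 456.0·(2.240 − 0.46)/(0.46 − 0.06100) = 2034 L/s.

2030 L/s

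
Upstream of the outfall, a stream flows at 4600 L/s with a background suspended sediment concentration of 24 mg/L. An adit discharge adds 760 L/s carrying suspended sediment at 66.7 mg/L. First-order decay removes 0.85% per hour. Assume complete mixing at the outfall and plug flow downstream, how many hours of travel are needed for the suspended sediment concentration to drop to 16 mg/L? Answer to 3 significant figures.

Flow-weighted average: C = (4600·24.00 + 760.0·66.70) / 5360 = 161100/5360 = 30.05 mg/L.
0.85%/h lost → k = −ln(1 − 0.0085) = 0.008536 h⁻¹.
30.05·exp(−k·t) = 16 → t = ln(30.05/16)/k = 265900 s = 73.85 h.

73.9 h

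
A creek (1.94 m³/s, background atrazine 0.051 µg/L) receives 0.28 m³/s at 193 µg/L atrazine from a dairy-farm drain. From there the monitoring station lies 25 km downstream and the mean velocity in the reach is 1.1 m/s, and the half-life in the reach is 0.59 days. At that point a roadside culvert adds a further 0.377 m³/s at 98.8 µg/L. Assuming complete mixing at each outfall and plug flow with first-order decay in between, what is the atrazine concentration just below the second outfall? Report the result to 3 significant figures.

29.6 µg/L

After mixing, C = (1.940·0.05100 + 0.2800·193.0) / 2.220 = 54.14/2.220 = 24.39 µg/L; combined flow 2.220 m³/s.
Travel time t = 25·1000 / 1.1 = 22730 s = 6.313 h.
Half-life 0.59 d → k = ln 2 / 0.59 = 1.175 d⁻¹.
Applying C = C₀e^(−kt): 24.39 × 0.7342 = 17.90 µg/L.
Second outfall: C = (2.220·17.90 + 0.3770·98.80)/2.597 = 29.65 µg/L.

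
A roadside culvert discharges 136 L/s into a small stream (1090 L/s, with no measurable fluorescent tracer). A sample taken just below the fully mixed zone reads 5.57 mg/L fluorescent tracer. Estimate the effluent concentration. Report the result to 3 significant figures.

Mass balance: 1090·0 + 136.0·Cₑ = 1226·5.570
→ Cₑ = (1226·5.570 − 1090·0) / 136.0 = 50.21 mg/L.

50.2 mg/L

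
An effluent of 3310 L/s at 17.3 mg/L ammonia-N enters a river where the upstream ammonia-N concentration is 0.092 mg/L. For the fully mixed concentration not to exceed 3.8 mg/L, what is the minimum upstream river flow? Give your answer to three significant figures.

Set C_mix = 3.8: (Q·0.09200 + 3310·17.30) / (Q + 3310) = 3.8
→ Q = 3310·(17.30 − 3.8)/(3.8 − 0.09200) = 12050 L/s.

12100 L/s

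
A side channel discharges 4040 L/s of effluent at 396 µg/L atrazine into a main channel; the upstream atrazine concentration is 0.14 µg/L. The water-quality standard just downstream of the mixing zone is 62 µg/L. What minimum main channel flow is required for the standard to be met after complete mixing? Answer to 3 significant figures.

21800 L/s

Set C_mix = 62: (Q·0.1400 + 4040·396.0) / (Q + 4040) = 62
→ Q = 4040·(396.0 − 62)/(62 − 0.1400) = 21810 L/s.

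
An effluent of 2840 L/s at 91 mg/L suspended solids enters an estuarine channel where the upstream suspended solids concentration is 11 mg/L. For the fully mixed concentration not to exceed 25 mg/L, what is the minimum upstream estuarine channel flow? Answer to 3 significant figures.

Set C_mix = 25: (Q·11.00 + 2840·91.00) / (Q + 2840) = 25
→ Q = 2840·(91.00 − 25)/(25 − 11.00) = 13390 L/s.

13400 L/s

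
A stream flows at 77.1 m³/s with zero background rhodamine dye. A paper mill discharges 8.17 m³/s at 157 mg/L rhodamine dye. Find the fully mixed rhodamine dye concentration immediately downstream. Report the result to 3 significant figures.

15.0 mg/L

Conservation of mass: C = (77.10·0 + 8.170·157.0) / 85.27 = 1283/85.27 = 15.04 mg/L.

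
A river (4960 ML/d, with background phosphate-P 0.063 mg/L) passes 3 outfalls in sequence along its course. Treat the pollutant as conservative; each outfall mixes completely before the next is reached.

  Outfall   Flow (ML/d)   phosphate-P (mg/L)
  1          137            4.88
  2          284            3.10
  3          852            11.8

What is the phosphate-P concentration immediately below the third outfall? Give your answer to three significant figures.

1.91 mg/L

Outfall 1: combined Q = 5097 ML/d; C = (4960·0.06300 + 137.0·4.880)/5097 = 0.1925 mg/L.
Outfall 2: combined Q = 5381 ML/d; C = (5097·0.1925 + 284.0·3.100)/5381 = 0.3459 mg/L.
Outfall 3: combined Q = 6233 ML/d; C = (5381·0.3459 + 852.0·11.80)/6233 = 1.912 mg/L.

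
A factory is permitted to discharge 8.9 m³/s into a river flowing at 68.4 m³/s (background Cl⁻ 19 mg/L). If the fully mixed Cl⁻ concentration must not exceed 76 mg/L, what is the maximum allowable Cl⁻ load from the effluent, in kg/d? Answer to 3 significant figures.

Mass balance at the limit: 68.40·19.00 + 8.900·Cₑ = 77.30·76 → Cₑ = 514.1 mg/L.
Load = 8.900 m³/s × 514.1 g/m³ × 86 400 s/d = 395300 kg/d.

395000 kg/d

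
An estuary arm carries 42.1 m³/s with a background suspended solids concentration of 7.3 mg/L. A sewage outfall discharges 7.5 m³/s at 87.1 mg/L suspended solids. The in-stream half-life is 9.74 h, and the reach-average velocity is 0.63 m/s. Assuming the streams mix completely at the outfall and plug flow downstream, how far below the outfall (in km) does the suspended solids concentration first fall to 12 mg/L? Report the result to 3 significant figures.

15.3 km

Mixed concentration C = ΣQC/ΣQ = (42.10·7.300 + 7.500·87.10) / 49.60 = 960.6/49.60 = 19.37 mg/L.
Half-life 9.74 h → k = ln 2 / 9.74 = 0.07117 h⁻¹ = 1.708 d⁻¹.
Set 19.37·exp(−k·t) = 12 → t = ln(19.37/12)/k = 24210 s = 6.726 h.
Distance = v·t = 0.63·24210 = 15250 m = 15.25 km.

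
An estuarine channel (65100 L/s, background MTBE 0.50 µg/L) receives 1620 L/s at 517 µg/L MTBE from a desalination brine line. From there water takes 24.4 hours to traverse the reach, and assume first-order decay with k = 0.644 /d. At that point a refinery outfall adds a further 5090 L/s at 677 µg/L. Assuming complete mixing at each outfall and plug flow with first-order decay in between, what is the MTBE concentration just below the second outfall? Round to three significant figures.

Mass balance: C = (65100·0.5000 + 1620·517.0) / 66720 = 870100/66720 = 13.04 µg/L; combined flow 66720 L/s.
Applying C = C₀e^(−kt): 13.04 × 0.5196 = 6.776 µg/L.
At the second outfall, C = (66720·6.776 + 5090·677.0) / (66720 + 5090) = 54.28 µg/L.

54.3 µg/L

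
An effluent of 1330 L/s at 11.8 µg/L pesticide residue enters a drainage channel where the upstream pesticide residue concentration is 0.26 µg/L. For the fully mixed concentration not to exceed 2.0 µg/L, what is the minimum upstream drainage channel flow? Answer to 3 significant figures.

Set C_mix = 2.0: (Q·0.2600 + 1330·11.80) / (Q + 1330) = 2.0
→ Q = 1330·(11.80 − 2.0)/(2.0 − 0.2600) = 7491 L/s.

7490 L/s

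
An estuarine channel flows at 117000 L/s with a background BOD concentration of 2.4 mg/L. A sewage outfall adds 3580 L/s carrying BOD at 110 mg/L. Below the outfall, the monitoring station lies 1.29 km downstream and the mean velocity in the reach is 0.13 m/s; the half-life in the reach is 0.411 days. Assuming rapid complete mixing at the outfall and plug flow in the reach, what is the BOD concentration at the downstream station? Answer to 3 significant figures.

Flow-weighted average: C = (117000·2.400 + 3580·110.0) / 120600 = 674600/120600 = 5.595 mg/L.
Travel time t = 1.29·1000 / 0.13 = 9923 s = 2.756 h.
Half-life 0.411 d → k = ln 2 / 0.411 = 1.686 d⁻¹.
After decay, C = 5.595 × e^(−kt) = 5.595 × 0.8239 = 4.609 mg/L.

4.61 mg/L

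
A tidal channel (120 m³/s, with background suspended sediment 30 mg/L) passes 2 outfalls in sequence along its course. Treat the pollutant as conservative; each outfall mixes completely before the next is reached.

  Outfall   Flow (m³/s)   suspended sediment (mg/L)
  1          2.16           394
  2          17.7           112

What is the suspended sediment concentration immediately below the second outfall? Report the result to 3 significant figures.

46.0 mg/L

Outfall 1: combined Q = 122.2 m³/s; C = (120.0·30.00 + 2.160·394.0)/122.2 = 36.44 mg/L.
Outfall 2: combined Q = 139.9 m³/s; C = (122.2·36.44 + 17.70·112.0)/139.9 = 46.00 mg/L.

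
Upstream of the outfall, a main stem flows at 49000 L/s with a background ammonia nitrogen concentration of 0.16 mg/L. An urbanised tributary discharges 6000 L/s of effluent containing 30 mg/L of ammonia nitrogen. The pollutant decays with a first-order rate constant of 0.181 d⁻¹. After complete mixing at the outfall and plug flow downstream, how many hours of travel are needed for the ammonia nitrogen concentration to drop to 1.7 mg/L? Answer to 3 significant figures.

Conservation of mass: C = (49000·0.1600 + 6000·30.00) / 55000 = 187800/55000 = 3.415 mg/L.
3.415·exp(−k·t) = 1.7 → t = ln(3.415/1.7)/k = 333000 s = 92.50 h.

92.5 h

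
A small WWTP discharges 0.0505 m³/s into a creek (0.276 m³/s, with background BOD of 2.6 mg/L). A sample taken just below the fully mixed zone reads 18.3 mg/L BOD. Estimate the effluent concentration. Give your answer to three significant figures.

Mass balance: 0.2760·2.600 + 0.05050·Cₑ = 0.3265·18.30
→ Cₑ = (0.3265·18.30 − 0.2760·2.600) / 0.05050 = 104.1 mg/L.

104 mg/L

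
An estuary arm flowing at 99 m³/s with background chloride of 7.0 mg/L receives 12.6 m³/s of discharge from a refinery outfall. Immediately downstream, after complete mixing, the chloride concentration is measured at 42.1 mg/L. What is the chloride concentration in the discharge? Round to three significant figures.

318 mg/L

Mass balance: 99.00·7.000 + 12.60·Cₑ = 111.6·42.10
→ Cₑ = (111.6·42.10 − 99.00·7.000) / 12.60 = 317.9 mg/L.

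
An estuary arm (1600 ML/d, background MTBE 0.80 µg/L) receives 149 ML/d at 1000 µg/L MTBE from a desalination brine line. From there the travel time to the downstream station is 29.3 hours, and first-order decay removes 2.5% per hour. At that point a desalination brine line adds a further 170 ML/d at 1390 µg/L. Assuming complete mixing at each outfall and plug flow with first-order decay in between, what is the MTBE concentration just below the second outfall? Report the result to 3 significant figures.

160 µg/L

Flow-weighted average: C = (1600·0.8000 + 149.0·1000) / 1749 = 150300/1749 = 85.92 µg/L; combined flow 1749 ML/d.
2.5%/h lost → k = −ln(1 − 0.025) = 0.02532 h⁻¹.
First-order decay: C = 85.92·exp(−k·t) = 85.92·0.4763 = 40.92 µg/L.
Second outfall: C = (1749·40.92 + 170.0·1390)/1919 = 160.4 µg/L.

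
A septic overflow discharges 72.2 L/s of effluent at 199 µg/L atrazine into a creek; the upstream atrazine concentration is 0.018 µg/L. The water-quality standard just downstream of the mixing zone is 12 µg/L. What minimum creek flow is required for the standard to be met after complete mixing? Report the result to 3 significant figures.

1130 L/s

Set C_mix = 12: (Q·0.01800 + 72.20·199.0) / (Q + 72.20) = 12
→ Q = 72.20·(199.0 − 12)/(12 − 0.01800) = 1127 L/s.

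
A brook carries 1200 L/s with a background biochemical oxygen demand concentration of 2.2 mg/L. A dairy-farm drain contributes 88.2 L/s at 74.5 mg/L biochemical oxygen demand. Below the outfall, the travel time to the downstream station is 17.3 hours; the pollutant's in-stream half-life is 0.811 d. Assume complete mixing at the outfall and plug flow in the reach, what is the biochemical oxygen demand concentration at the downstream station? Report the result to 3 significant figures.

Mass balance: C = (1200·2.200 + 88.20·74.50) / 1288 = 9211/1288 = 7.150 mg/L.
Half-life 0.811 d → k = ln 2 / 0.811 = 0.8547 d⁻¹.
First-order decay: C = 7.150·exp(−k·t) = 7.150·0.5401 = 3.862 mg/L.

3.86 mg/L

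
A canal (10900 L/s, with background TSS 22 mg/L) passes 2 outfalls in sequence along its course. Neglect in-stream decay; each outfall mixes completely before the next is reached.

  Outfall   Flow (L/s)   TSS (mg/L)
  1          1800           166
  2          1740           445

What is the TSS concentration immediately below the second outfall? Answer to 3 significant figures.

90.9 mg/L

Outfall 1: combined Q = 12700 L/s; C = (10900·22.00 + 1800·166.0)/12700 = 42.41 mg/L.
Outfall 2: combined Q = 14440 L/s; C = (12700·42.41 + 1740·445.0)/14440 = 90.92 mg/L.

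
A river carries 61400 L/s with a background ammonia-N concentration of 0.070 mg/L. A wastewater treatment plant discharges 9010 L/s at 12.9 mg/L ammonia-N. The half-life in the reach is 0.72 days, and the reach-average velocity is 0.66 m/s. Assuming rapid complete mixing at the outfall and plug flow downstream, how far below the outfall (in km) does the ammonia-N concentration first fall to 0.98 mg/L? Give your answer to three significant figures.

Conservation of mass: C = (61400·0.07000 + 9010·12.90) / 70410 = 120500/70410 = 1.712 mg/L.
Half-life 0.72 d → k = ln 2 / 0.72 = 0.9627 d⁻¹.
Set 1.712·exp(−k·t) = 0.98 → t = ln(1.712/0.98)/k = 50060 s = 13.90 h.
Distance = v·t = 0.66·50060 = 33040 m = 33.04 km.

33.0 km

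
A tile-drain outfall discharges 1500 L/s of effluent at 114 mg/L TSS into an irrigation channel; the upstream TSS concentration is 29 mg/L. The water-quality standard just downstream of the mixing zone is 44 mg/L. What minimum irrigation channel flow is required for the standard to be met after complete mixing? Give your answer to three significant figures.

7000 L/s

Set C_mix = 44: (Q·29.00 + 1500·114.0) / (Q + 1500) = 44
→ Q = 1500·(114.0 − 44)/(44 − 29.00) = 7000 L/s.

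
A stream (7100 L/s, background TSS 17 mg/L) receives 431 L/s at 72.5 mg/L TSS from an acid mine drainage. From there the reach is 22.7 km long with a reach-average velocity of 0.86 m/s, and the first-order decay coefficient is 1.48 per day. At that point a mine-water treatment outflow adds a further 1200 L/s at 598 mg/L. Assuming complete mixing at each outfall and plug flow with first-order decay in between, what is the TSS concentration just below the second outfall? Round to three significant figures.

93.3 mg/L

Mixed concentration C = ΣQC/ΣQ = (7100·17.00 + 431.0·72.50) / 7531 = 151900/7531 = 20.18 mg/L; combined flow 7531 L/s.
Travel time t = 22.7·1000 / 0.86 = 26400 s = 7.332 h.
Applying C = C₀e^(−kt): 20.18 × 0.6363 = 12.84 mg/L.
At the second outfall, C = (7531·12.84 + 1200·598.0) / (7531 + 1200) = 93.26 mg/L.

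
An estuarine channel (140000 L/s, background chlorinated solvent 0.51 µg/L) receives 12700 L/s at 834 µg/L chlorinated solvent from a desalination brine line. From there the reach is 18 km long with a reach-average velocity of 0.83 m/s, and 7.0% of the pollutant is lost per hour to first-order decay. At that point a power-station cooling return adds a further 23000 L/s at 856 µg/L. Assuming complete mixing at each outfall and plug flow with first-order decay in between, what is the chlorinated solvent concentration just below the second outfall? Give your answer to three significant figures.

Conservation of mass: C = (140000·0.5100 + 12700·834.0) / 152700 = 10660000/152700 = 69.83 µg/L; combined flow 152700 L/s.
Travel time t = 18·1000 / 0.83 = 21690 s = 6.024 h.
7.0%/h lost → k = −ln(1 − 0.07) = 0.07257 h⁻¹.
Decay over the reach: 69.83·exp(−kt) = 69.83·0.6459 = 45.10 µg/L.
Second outfall: C = (152700·45.10 + 23000·856.0)/175700 = 151.3 µg/L.

151 µg/L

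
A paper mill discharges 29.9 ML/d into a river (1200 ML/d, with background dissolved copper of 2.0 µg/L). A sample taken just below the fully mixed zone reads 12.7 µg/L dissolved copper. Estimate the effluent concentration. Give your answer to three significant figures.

442 µg/L

Mass balance: 1200·2.000 + 29.90·Cₑ = 1230·12.70
→ Cₑ = (1230·12.70 − 1200·2.000) / 29.90 = 442.1 µg/L.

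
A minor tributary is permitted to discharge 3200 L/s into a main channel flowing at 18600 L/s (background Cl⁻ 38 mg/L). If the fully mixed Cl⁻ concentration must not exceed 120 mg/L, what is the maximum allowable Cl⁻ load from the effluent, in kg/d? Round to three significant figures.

Mass balance at the limit: 18600·38.00 + 3200·Cₑ = 21800·120 → Cₑ = 596.6 mg/L.
3200 L/s = 3.200 m³/s. Load = 3.200 m³/s × 596.6 g/m³ × 86 400 s/d = 165000 kg/d.

165000 kg/d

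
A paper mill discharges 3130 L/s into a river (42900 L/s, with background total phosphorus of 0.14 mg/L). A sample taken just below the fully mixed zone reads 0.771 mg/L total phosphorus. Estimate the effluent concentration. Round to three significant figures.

9.42 mg/L

Mass balance: 42900·0.1400 + 3130·Cₑ = 46030·0.7710
→ Cₑ = (46030·0.7710 − 42900·0.1400) / 3130 = 9.420 mg/L.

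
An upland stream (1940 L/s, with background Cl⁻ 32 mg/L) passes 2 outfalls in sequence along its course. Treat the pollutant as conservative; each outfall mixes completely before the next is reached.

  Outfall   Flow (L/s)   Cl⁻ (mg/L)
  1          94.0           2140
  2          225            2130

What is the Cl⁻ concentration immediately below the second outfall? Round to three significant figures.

329 mg/L

Below outfall 1: Q → 2034 L/s, C = (1940·32.00 + 94.00·2140)/2034 = 129.4 mg/L.
Below outfall 2: Q → 2259 L/s, C = (2034·129.4 + 225.0·2130)/2259 = 328.7 mg/L.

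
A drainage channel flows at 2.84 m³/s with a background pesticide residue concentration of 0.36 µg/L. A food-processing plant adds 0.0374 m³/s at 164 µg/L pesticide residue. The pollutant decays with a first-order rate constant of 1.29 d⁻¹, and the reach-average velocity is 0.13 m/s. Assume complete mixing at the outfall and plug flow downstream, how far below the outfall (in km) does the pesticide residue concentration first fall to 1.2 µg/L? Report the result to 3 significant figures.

6.35 km

Flow-weighted average: C = (2.840·0.3600 + 0.03740·164.0) / 2.877 = 7.156/2.877 = 2.487 µg/L.
Set 2.487·exp(−k·t) = 1.2 → t = ln(2.487/1.2)/k = 48810 s = 13.56 h.
Distance = v·t = 0.13·48810 = 6345 m = 6.345 km.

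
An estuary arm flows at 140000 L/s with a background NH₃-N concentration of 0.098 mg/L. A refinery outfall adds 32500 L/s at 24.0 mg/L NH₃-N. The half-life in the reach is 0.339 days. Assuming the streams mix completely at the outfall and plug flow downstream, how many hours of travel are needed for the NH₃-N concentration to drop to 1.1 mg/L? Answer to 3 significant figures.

Conservation of mass: C = (140000·0.09800 + 32500·24.00) / 172500 = 793700/172500 = 4.601 mg/L.
Half-life 0.339 d → k = ln 2 / 0.339 = 2.045 d⁻¹.
4.601·exp(−k·t) = 1.1 → t = ln(4.601/1.1)/k = 60470 s = 16.80 h.

16.8 h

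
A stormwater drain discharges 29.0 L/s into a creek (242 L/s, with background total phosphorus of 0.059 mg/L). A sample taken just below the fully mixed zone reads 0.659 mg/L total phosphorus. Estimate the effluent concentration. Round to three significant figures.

Mass balance: 242.0·0.05900 + 29.00·Cₑ = 271.0·0.6590
→ Cₑ = (271.0·0.6590 − 242.0·0.05900) / 29.00 = 5.666 mg/L.

5.67 mg/L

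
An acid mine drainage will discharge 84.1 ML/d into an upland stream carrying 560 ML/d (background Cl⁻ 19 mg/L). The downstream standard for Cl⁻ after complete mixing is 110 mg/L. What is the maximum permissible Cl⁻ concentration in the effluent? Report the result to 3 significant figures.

716 mg/L

At the limit, (Qr·Cr + Qe·Cₑ)/(Qr + Qe) = 110:
Cₑ = (644.1·110 − 560.0·19.00) / 84.10 = 715.9 mg/L.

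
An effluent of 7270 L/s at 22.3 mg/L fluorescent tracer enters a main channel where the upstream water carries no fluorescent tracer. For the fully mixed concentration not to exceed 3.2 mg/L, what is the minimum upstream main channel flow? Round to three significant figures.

43400 L/s

Set C_mix = 3.2: (Q·0 + 7270·22.30) / (Q + 7270) = 3.2
→ Q = 7270·(22.30 − 3.2)/(3.2 − 0) = 43390 L/s.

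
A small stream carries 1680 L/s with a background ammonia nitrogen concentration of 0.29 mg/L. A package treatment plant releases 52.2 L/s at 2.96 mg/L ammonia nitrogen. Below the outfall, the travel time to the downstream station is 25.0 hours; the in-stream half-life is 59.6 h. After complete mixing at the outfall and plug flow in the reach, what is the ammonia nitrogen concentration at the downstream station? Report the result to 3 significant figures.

0.277 mg/L

After mixing, C = (1680·0.2900 + 52.20·2.960) / 1732 = 641.7/1732 = 0.3705 mg/L.
Half-life 59.6 h → k = ln 2 / 59.6 = 0.01163 h⁻¹ = 0.2791 d⁻¹.
Applying C = C₀e^(−kt): 0.3705 × 0.7477 = 0.2770 mg/L.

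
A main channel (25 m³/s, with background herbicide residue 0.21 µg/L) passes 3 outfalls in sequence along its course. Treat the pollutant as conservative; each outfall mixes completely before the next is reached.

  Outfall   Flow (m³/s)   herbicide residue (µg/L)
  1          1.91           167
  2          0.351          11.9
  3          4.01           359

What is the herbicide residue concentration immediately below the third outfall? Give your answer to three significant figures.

56.5 µg/L

Outfall 1: combined Q = 26.91 m³/s; C = (25.00·0.2100 + 1.910·167.0)/26.91 = 12.05 µg/L.
Outfall 2: combined Q = 27.26 m³/s; C = (26.91·12.05 + 0.3510·11.90)/27.26 = 12.05 µg/L.
Outfall 3: combined Q = 31.27 m³/s; C = (27.26·12.05 + 4.010·359.0)/31.27 = 56.54 µg/L.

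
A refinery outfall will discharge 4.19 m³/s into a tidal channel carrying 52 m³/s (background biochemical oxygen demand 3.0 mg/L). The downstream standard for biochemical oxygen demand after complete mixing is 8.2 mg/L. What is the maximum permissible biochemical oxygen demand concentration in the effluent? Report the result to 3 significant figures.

At the limit, (Qr·Cr + Qe·Cₑ)/(Qr + Qe) = 8.2:
Cₑ = (56.19·8.2 − 52.00·3.000) / 4.190 = 72.73 mg/L.

72.7 mg/L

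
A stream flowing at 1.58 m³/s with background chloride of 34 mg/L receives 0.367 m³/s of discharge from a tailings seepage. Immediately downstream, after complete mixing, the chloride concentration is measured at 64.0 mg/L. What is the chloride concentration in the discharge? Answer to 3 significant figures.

Mass balance: 1.580·34.00 + 0.3670·Cₑ = 1.947·64.00
→ Cₑ = (1.947·64.00 − 1.580·34.00) / 0.3670 = 193.2 mg/L.

193 mg/L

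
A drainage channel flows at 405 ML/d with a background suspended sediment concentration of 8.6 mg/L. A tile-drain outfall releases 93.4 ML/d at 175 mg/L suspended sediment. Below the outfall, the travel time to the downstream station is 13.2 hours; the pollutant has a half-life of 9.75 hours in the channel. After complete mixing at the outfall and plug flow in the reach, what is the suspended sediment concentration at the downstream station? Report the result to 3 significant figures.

Mixed concentration C = ΣQC/ΣQ = (405.0·8.600 + 93.40·175.0) / 498.4 = 19830/498.4 = 39.78 mg/L.
Half-life 9.75 h → k = ln 2 / 9.75 = 0.07109 h⁻¹ = 1.706 d⁻¹.
After decay, C = 39.78 × e^(−kt) = 39.78 × 0.3912 = 15.57 mg/L.

15.6 mg/L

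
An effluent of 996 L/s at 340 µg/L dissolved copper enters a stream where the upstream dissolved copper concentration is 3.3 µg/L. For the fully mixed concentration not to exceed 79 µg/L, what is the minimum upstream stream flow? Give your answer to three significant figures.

Set C_mix = 79: (Q·3.300 + 996.0·340.0) / (Q + 996.0) = 79
→ Q = 996.0·(340.0 − 79)/(79 − 3.300) = 3434 L/s.

3430 L/s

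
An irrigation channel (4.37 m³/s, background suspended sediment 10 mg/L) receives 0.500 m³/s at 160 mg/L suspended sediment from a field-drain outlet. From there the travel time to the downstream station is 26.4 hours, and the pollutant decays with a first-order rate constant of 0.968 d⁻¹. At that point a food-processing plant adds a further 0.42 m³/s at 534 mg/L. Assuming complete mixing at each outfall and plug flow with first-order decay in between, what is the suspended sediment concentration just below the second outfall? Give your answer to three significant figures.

50.5 mg/L

After mixing, C = (4.370·10.00 + 0.5000·160.0) / 4.870 = 123.7/4.870 = 25.40 mg/L; combined flow 4.870 m³/s.
Decay over the reach: 25.40·exp(−kt) = 25.40·0.3448 = 8.758 mg/L.
Second outfall: C = (4.870·8.758 + 0.4200·534.0)/5.290 = 50.46 mg/L.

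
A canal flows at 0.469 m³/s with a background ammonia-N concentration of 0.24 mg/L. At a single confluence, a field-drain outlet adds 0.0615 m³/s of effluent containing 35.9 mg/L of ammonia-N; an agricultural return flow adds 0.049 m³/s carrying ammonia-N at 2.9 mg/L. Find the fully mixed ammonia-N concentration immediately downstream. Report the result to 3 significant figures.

4.25 mg/L

After mixing, C = (0.4690·0.2400 + 0.06150·35.90 + 0.04900·2.900) / 0.5795 = 2.463/0.5795 = 4.249 mg/L.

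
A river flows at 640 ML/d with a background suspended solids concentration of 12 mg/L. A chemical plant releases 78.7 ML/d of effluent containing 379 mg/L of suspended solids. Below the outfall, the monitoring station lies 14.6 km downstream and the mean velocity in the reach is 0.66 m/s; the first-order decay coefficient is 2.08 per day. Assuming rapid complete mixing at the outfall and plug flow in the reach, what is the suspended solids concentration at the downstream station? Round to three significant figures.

30.6 mg/L

Conservation of mass: C = (640.0·12.00 + 78.70·379.0) / 718.7 = 37510/718.7 = 52.19 mg/L.
Travel time t = 14.6·1000 / 0.66 = 22120 s = 6.145 h.
Decay over the reach: 52.19·exp(−kt) = 52.19·0.5871 = 30.64 mg/L.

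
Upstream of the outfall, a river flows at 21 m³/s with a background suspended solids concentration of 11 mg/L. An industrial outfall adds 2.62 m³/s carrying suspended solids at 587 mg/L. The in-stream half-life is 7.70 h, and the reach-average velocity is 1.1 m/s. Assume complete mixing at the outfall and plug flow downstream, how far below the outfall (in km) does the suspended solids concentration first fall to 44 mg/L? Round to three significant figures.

Mass balance: C = (21.00·11.00 + 2.620·587.0) / 23.62 = 1769/23.62 = 74.89 mg/L.
Half-life 7.70 h → k = ln 2 / 7.70 = 0.09002 h⁻¹ = 2.160 d⁻¹.
Set 74.89·exp(−k·t) = 44 → t = ln(74.89/44)/k = 21270 s = 5.908 h.
Distance = v·t = 1.1·21270 = 23400 m = 23.40 km.

23.4 km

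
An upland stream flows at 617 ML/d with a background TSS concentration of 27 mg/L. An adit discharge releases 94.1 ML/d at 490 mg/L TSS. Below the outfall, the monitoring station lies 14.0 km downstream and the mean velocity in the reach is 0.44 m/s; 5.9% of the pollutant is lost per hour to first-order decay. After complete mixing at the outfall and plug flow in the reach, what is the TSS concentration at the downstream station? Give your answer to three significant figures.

51.6 mg/L

After mixing, C = (617.0·27.00 + 94.10·490.0) / 711.1 = 62770/711.1 = 88.27 mg/L.
Travel time t = 14.0·1000 / 0.44 = 31820 s = 8.838 h.
5.9%/h lost → k = −ln(1 − 0.059) = 0.06081 h⁻¹.
Decay over the reach: 88.27·exp(−kt) = 88.27·0.5842 = 51.57 mg/L.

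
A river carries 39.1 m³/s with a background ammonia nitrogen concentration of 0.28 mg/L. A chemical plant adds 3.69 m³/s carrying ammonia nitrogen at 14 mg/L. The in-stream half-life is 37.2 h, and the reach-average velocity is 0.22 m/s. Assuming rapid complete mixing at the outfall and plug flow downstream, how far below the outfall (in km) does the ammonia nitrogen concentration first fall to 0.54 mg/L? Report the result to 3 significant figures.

Flow-weighted average: C = (39.10·0.2800 + 3.690·14.00) / 42.79 = 62.61/42.79 = 1.463 mg/L.
Half-life 37.2 h → k = ln 2 / 37.2 = 0.01863 h⁻¹ = 0.4472 d⁻¹.
Set 1.463·exp(−k·t) = 0.54 → t = ln(1.463/0.54)/k = 192600 s = 53.50 h.
Distance = v·t = 0.22·192600 = 42370 m = 42.37 km.

42.4 km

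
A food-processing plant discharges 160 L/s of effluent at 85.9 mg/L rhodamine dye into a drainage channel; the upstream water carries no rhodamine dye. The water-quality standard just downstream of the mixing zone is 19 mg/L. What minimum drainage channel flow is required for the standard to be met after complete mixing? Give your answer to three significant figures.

563 L/s

Set C_mix = 19: (Q·0 + 160.0·85.90) / (Q + 160.0) = 19
→ Q = 160.0·(85.90 − 19)/(19 − 0) = 563.4 L/s.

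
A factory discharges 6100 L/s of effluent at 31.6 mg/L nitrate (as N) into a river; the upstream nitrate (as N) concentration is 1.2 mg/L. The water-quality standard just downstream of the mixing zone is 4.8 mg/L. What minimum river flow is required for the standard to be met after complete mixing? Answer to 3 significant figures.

Set C_mix = 4.8: (Q·1.200 + 6100·31.60) / (Q + 6100) = 4.8
→ Q = 6100·(31.60 − 4.8)/(4.8 − 1.200) = 45410 L/s.

45400 L/s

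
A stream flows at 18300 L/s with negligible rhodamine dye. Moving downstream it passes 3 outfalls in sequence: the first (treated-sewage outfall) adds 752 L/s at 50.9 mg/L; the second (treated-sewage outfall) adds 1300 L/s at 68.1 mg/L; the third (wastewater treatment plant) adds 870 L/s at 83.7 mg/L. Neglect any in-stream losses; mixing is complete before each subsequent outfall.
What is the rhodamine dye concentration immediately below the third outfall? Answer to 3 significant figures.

9.41 mg/L

Below outfall 1: Q → 19050 L/s, C = (18300·0 + 752.0·50.90)/19050 = 2.009 mg/L.
Below outfall 2: Q → 20350 L/s, C = (19050·2.009 + 1300·68.10)/20350 = 6.231 mg/L.
Below outfall 3: Q → 21220 L/s, C = (20350·6.231 + 870.0·83.70)/21220 = 9.407 mg/L.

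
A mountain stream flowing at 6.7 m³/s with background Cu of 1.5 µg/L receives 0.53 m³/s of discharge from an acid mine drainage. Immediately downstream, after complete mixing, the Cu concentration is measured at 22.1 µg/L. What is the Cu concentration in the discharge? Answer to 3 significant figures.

Mass balance: 6.700·1.500 + 0.5300·Cₑ = 7.230·22.10
→ Cₑ = (7.230·22.10 − 6.700·1.500) / 0.5300 = 282.5 µg/L.

283 µg/L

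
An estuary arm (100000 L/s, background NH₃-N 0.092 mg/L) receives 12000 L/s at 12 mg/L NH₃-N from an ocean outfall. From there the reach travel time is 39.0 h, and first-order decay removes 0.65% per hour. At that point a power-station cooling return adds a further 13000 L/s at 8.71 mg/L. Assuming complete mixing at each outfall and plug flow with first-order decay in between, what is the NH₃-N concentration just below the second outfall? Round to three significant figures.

Flow-weighted average: C = (100000·0.09200 + 12000·12.00) / 112000 = 153200/112000 = 1.368 mg/L; combined flow 112000 L/s.
0.65%/h lost → k = −ln(1 − 0.0065) = 0.006521 h⁻¹.
After decay, C = 1.368 × e^(−kt) = 1.368 × 0.7754 = 1.061 mg/L.
Second outfall: C = (112000·1.061 + 13000·8.710)/125000 = 1.856 mg/L.

1.86 mg/L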